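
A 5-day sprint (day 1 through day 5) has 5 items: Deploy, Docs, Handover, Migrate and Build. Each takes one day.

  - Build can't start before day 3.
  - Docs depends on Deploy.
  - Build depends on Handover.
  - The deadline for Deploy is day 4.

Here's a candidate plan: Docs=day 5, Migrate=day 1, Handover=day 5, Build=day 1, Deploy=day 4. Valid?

Build depends on Handover — violated.
The deadline for Deploy is day 4 — holds.
Build can't start before day 3 — violated.
Docs depends on Deploy — holds.

No — it violates: Build depends on Handover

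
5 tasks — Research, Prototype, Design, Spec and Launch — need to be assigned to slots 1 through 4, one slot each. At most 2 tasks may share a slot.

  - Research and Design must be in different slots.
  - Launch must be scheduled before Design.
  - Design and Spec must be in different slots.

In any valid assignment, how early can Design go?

Precedence pushes Design to at least 2.
Design at 2 is achievable: Launch=1; Spec=3; Prototype=2; Design=2; Research=1.

2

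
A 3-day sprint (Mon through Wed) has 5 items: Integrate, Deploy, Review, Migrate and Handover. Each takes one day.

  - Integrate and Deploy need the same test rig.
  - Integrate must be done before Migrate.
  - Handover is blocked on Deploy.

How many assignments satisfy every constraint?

12

Splitting on Integrate: it can be Mon (6), Tue (6). Listing each branch's schedules as (Deploy, Review, Migrate, Handover):
Integrate=Mon: (Tue,Mon,Tue,Wed) (Tue,Mon,Wed,Wed) (Tue,Tue,Tue,Wed) (Tue,Tue,Wed,Wed) (Tue,Wed,Tue,Wed) (Tue,Wed,Wed,Wed) — 6.
Integrate=Tue: (Mon,Mon,Wed,Tue) (Mon,Mon,Wed,Wed) (Mon,Tue,Wed,Tue) (Mon,Tue,Wed,Wed) (Mon,Wed,Wed,Tue) (Mon,Wed,Wed,Wed) — 6.
Summing: 6 + 6 = 12.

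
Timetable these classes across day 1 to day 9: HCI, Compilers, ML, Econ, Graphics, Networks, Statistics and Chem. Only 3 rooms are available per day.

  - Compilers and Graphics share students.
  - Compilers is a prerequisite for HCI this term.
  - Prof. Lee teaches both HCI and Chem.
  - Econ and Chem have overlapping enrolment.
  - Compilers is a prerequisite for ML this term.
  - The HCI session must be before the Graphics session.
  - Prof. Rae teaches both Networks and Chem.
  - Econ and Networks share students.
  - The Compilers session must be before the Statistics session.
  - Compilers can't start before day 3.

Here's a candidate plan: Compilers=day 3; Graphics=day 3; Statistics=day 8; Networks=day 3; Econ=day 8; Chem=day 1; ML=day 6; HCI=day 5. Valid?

Invalid. Compilers and Graphics share students.

Only 3 rooms are available per day — holds.
Compilers is a prerequisite for ML this term — holds.
The HCI session must be before the Graphics session — violated.
Econ and Chem have overlapping enrolment — holds.
Prof. Rae teaches both Networks and Chem — holds.
Compilers is a prerequisite for HCI this term — holds.
Econ and Networks share students — holds.
Compilers can't start before day 3 — holds.
Prof. Lee teaches both HCI and Chem — holds.
Compilers and Graphics share students — violated.
The Compilers session must be before the Statistics session — holds.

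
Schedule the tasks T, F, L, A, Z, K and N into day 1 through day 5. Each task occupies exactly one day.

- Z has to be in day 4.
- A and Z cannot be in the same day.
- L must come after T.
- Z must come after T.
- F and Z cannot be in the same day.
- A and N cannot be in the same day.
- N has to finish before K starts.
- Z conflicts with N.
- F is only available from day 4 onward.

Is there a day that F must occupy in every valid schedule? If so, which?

F's window is day 4–day 5.
Z is fixed at day 4, and F can't share a day with Z.
So F must be day 5.

day 5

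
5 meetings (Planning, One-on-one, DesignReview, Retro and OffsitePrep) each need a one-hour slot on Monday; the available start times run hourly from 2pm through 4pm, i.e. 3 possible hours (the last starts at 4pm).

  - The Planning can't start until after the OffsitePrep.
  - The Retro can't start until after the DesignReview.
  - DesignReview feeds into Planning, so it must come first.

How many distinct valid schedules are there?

Splitting on Planning: it can be 3pm (6), 4pm (18). Listing each branch's schedules as (One-on-one, DesignReview, Retro, OffsitePrep):
Planning=3pm: (2pm,2pm,3pm,2pm) (2pm,2pm,4pm,2pm) (3pm,2pm,3pm,2pm) (3pm,2pm,4pm,2pm) (4pm,2pm,3pm,2pm) (4pm,2pm,4pm,2pm) — 6.
Planning=4pm: (2pm,2pm,3pm,2pm) (2pm,2pm,3pm,3pm) (2pm,2pm,4pm,2pm) (2pm,2pm,4pm,3pm) (2pm,3pm,4pm,2pm) (2pm,3pm,4pm,3pm) (3pm,2pm,3pm,2pm) (3pm,2pm,3pm,3pm) (3pm,2pm,4pm,2pm) (3pm,2pm,4pm,3pm) (3pm,3pm,4pm,2pm) (3pm,3pm,4pm,3pm) (4pm,2pm,3pm,2pm) (4pm,2pm,3pm,3pm) (4pm,2pm,4pm,2pm) (4pm,2pm,4pm,3pm) (4pm,3pm,4pm,2pm) (4pm,3pm,4pm,3pm) — 18.
Summing: 6 + 18 = 24.

24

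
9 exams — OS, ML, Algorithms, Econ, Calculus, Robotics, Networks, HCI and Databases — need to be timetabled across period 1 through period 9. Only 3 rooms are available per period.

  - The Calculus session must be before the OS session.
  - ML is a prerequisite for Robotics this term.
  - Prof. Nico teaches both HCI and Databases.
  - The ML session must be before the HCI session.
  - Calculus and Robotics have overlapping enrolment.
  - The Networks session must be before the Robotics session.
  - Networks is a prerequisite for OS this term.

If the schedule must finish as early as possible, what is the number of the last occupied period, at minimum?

3

The precedence chain requires at least 2 distinct periods.
With at most 3 per period and 9 exams, at least 3 periods are needed.
3 works (last occupied period: period 3): for example ML in period 1, Econ in period 3, Robotics in period 2, Databases in period 3, Calculus in period 1, Algorithms in period 3, OS in period 2, Networks in period 1, HCI in period 2.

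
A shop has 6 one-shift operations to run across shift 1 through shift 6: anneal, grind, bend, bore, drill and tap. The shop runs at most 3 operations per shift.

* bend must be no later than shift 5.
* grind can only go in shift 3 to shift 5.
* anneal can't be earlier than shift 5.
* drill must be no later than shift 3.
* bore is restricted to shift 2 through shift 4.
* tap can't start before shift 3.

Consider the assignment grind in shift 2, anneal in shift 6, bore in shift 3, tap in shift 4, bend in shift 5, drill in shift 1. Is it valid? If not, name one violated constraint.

No. grind can only go in shift 3 to shift 5 is not satisfied.

anneal can't be earlier than shift 5 — holds.
bore is restricted to shift 2 through shift 4 — holds.
The shop runs at most 3 operations per shift — holds.
grind can only go in shift 3 to shift 5 — violated.
drill must be no later than shift 3 — holds.
bend must be no later than shift 5 — holds.
tap can't start before shift 3 — holds.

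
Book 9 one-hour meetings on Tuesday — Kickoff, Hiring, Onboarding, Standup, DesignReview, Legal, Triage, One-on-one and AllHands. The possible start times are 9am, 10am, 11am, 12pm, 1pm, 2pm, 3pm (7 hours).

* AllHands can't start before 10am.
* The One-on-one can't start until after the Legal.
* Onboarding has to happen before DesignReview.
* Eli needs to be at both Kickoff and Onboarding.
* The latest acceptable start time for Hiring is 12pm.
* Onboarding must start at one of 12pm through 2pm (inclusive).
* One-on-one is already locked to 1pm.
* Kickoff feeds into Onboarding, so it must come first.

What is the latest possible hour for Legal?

Downstream work caps Legal at 12pm.
Legal at 12pm is achievable: Hiring in 9am, Triage in 9am, Legal in 12pm, Kickoff in 9am, One-on-one in 1pm, Standup in 9am, Onboarding in 12pm, DesignReview in 1pm, AllHands in 10am.

12pm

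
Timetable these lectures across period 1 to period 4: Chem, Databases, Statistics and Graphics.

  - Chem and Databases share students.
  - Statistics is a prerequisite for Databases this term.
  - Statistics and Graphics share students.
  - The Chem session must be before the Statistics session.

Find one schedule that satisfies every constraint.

Graphics=period 1; Chem=period 1; Statistics=period 2; Databases=period 3

Checking: Chem(period 1) before Statistics(period 2); Statistics(period 2) before Databases(period 3); Chem(period 1) != Databases(period 3); Statistics(period 2) != Graphics(period 1).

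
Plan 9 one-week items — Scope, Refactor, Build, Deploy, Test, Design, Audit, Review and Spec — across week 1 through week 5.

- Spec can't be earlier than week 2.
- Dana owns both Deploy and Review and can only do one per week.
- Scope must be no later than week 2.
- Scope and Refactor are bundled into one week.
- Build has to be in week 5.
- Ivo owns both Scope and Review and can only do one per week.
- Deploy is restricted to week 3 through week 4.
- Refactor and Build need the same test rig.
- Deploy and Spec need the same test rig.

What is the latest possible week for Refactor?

week 2

Refactor must be in the same week as Scope, which can't be after week 2, so Refactor is at most week 2.
Refactor at week 2 is achievable: Design -> week 1; Test -> week 1; Audit -> week 1; Refactor -> week 2; Spec -> week 2; Review -> week 1; Build -> week 5; Deploy -> week 3; Scope -> week 2.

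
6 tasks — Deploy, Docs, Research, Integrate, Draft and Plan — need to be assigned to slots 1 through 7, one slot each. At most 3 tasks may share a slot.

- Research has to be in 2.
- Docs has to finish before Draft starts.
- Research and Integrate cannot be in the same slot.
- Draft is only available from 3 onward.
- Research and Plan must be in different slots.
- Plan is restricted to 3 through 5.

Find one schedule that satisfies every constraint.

Research -> 2, Docs -> 1, Plan -> 3, Integrate -> 1, Draft -> 3, Deploy -> 1

Checking: Docs(1) before Draft(3); Research(2) != Plan(3); Research(2) != Integrate(1); Plan=3 in [3,5]; Research=2 in [2,2]; Draft=3 in [3,7]; max 3 per slot (cap 3).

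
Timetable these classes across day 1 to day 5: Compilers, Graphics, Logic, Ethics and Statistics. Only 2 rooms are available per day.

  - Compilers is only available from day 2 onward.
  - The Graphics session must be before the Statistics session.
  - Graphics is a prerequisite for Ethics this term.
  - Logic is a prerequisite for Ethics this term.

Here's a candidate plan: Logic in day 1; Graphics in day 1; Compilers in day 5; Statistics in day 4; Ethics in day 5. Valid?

Yes

Graphics is a prerequisite for Ethics this term — holds.
Logic is a prerequisite for Ethics this term — holds.
Only 2 rooms are available per day — holds.
Compilers is only available from day 2 onward — holds.
The Graphics session must be before the Statistics session — holds.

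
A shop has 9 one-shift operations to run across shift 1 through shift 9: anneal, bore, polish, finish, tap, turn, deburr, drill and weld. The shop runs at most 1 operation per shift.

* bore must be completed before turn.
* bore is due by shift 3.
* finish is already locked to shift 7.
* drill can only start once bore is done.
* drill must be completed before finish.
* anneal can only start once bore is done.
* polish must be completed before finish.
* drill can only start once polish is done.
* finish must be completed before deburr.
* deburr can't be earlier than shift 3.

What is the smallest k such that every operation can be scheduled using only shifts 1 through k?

9 shifts

The precedence chain requires at least 4 distinct shifts.
With at most 1 per shift and 9 operations, at least 9 shifts are needed.
Propagating the time windows through the other constraints, deburr can't land before shift 8, so the schedule must run through at least shift 8.
9 works (last occupied shift: shift 9): for example weld=shift 9; anneal=shift 4; tap=shift 6; bore=shift 1; deburr=shift 8; turn=shift 5; drill=shift 3; finish=shift 7; polish=shift 2.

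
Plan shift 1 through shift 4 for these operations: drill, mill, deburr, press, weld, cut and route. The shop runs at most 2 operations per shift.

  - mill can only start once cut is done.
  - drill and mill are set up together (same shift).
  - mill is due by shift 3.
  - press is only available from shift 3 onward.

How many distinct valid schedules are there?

48

Splitting on drill: it can be shift 2 (24), shift 3 (24). Listing each branch's schedules as (mill, deburr, press, weld, cut, route) by shift number:
drill=shift 2: (2,1,3,3,1,4) (2,1,3,4,1,3) (2,1,3,4,1,4) (2,1,4,3,1,3) (2,1,4,3,1,4) (2,1,4,4,1,3) (2,3,3,1,1,4) (2,3,3,4,1,1) (2,3,3,4,1,4) (2,3,4,1,1,3) (2,3,4,1,1,4) (2,3,4,3,1,1) (2,3,4,3,1,4) (2,3,4,4,1,1) (2,3,4,4,1,3) (2,4,3,1,1,3) (2,4,3,1,1,4) (2,4,3,3,1,1) (2,4,3,3,1,4) (2,4,3,4,1,1) (2,4,3,4,1,3) (2,4,4,1,1,3) (2,4,4,3,1,1) (2,4,4,3,1,3) — 24.
drill=shift 3: (3,1,4,1,2,2) (3,1,4,1,2,4) (3,1,4,2,1,2) (3,1,4,2,1,4) (3,1,4,2,2,1) (3,1,4,2,2,4) (3,1,4,4,1,2) (3,1,4,4,2,1) (3,1,4,4,2,2) (3,2,4,1,1,2) (3,2,4,1,1,4) (3,2,4,1,2,1) (3,2,4,1,2,4) (3,2,4,2,1,1) (3,2,4,2,1,4) (3,2,4,4,1,1) (3,2,4,4,1,2) (3,2,4,4,2,1) (3,4,4,1,1,2) (3,4,4,1,2,1) (3,4,4,1,2,2) (3,4,4,2,1,1) (3,4,4,2,1,2) (3,4,4,2,2,1) — 24.
Summing: 24 + 24 = 48.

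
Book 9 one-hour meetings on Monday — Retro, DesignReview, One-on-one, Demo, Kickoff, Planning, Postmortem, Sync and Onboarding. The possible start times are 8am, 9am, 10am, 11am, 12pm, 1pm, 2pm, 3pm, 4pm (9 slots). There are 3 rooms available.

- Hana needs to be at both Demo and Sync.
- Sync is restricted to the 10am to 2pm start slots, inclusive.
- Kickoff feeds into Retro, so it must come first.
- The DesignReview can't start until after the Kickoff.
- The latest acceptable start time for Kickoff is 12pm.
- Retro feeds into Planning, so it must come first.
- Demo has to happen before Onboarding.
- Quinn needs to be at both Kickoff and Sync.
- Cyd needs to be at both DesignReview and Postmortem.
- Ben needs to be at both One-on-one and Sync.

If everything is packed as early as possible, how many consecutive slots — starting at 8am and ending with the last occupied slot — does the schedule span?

3

The precedence chain requires at least 3 distinct slots.
With at most 3 per slot and 9 meetings, at least 3 slots are needed.
3 works (last occupied slot: 10am): for example Retro=9am; Demo=8am; DesignReview=9am; Kickoff=8am; Planning=10am; Onboarding=9am; Sync=10am; Postmortem=10am; One-on-one=8am.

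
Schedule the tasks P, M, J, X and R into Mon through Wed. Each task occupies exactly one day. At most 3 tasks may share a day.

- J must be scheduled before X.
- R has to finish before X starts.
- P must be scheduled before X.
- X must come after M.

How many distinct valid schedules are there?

14

Splitting on P: it can be Mon (7), Tue (7). Listing each branch's schedules as (M, J, X, R):
P=Mon: (Mon,Mon,Wed,Tue) (Mon,Tue,Wed,Mon) (Mon,Tue,Wed,Tue) (Tue,Mon,Wed,Mon) (Tue,Mon,Wed,Tue) (Tue,Tue,Wed,Mon) (Tue,Tue,Wed,Tue) — 7.
P=Tue: (Mon,Mon,Wed,Mon) (Mon,Mon,Wed,Tue) (Mon,Tue,Wed,Mon) (Mon,Tue,Wed,Tue) (Tue,Mon,Wed,Mon) (Tue,Mon,Wed,Tue) (Tue,Tue,Wed,Mon) — 7.
Summing: 7 + 7 = 14.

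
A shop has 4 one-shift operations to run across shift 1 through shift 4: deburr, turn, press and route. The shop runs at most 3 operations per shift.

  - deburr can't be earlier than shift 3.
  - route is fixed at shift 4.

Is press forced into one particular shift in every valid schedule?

press can be shift 1 (e.g. press -> shift 1; turn -> shift 1; deburr -> shift 3; route -> shift 4) or shift 2 (e.g. deburr -> shift 3, route -> shift 4, turn -> shift 1, press -> shift 2).

No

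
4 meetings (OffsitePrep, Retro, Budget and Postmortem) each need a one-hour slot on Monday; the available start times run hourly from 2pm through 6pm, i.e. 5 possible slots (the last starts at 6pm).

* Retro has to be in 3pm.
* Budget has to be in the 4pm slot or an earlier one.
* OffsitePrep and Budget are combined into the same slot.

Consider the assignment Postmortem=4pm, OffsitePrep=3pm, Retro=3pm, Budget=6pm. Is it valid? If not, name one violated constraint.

OffsitePrep and Budget are combined into the same slot — violated.
Retro has to be in 3pm — holds.
Budget has to be in the 4pm slot or an earlier one — violated.

No — it violates: Budget has to be in the 4pm slot or an earlier one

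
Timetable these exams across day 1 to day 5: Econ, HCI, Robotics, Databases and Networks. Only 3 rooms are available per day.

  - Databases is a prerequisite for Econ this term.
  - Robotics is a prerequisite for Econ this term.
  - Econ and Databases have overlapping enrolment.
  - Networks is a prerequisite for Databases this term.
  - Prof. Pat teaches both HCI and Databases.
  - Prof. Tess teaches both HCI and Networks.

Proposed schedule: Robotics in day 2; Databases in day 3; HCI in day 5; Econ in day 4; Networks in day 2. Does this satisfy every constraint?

Yes

Prof. Tess teaches both HCI and Networks — holds.
Prof. Pat teaches both HCI and Databases — holds.
Networks is a prerequisite for Databases this term — holds.
Econ and Databases have overlapping enrolment — holds.
Robotics is a prerequisite for Econ this term — holds.
Only 3 rooms are available per day — holds.
Databases is a prerequisite for Econ this term — holds.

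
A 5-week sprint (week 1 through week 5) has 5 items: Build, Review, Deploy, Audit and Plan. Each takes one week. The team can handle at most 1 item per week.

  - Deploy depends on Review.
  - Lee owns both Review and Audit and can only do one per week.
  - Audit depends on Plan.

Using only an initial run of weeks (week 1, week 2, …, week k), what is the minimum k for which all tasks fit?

5 weeks

The precedence chain requires at least 2 distinct weeks.
With at most 1 per week and 5 tasks, at least 5 weeks are needed.
5 works (last occupied week: week 5): for example Build=week 5, Deploy=week 2, Plan=week 3, Review=week 1, Audit=week 4.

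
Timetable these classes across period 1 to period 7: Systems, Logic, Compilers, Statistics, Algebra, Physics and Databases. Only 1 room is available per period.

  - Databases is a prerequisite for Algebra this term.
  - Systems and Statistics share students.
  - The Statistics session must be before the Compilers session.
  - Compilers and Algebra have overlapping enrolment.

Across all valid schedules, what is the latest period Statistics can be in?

Downstream work caps Statistics at period 6.
Statistics at period 6 is achievable: Statistics -> period 6; Compilers -> period 7; Algebra -> period 2; Physics -> period 5; Logic -> period 4; Databases -> period 1; Systems -> period 3.

period 6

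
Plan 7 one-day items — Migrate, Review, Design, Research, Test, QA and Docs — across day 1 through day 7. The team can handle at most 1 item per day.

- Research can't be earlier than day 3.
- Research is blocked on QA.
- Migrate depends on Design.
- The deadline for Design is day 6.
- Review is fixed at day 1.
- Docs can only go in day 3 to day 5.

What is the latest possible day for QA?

Downstream work caps QA at day 6.
QA at day 6 is achievable: Test -> day 5; Design -> day 2; QA -> day 6; Review -> day 1; Docs -> day 3; Migrate -> day 4; Research -> day 7.

day 6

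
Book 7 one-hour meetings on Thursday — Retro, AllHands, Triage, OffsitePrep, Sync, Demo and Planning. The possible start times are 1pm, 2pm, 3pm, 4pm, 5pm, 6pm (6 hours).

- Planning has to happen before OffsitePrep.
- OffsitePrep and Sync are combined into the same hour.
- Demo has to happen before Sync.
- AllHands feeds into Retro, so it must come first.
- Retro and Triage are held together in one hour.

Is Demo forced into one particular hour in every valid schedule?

No

Demo can be 1pm (e.g. Sync in 2pm; AllHands in 1pm; OffsitePrep in 2pm; Planning in 1pm; Retro in 2pm; Triage in 2pm; Demo in 1pm) or 2pm (e.g. AllHands -> 1pm; Demo -> 2pm; Retro -> 2pm; Sync -> 3pm; Triage -> 2pm; Planning -> 1pm; OffsitePrep -> 3pm).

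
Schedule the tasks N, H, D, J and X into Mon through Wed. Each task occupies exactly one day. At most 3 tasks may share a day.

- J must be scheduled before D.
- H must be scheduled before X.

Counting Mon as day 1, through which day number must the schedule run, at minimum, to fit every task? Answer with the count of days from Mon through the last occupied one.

The precedence chain requires at least 2 distinct days.
With at most 3 per day and 5 tasks, at least 2 days are needed.
2 works (last occupied day: Tue): for example J in Mon; H in Mon; X in Tue; N in Mon; D in Tue.

2 days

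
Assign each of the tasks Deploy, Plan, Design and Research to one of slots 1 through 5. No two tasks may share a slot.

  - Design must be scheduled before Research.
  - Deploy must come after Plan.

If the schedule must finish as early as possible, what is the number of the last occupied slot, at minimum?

The precedence chain requires at least 2 distinct slots.
With at most 1 per slot and 4 tasks, at least 4 slots are needed.
4 works (last occupied slot: 4): for example Deploy in 2, Research in 4, Plan in 1, Design in 3.

slot 4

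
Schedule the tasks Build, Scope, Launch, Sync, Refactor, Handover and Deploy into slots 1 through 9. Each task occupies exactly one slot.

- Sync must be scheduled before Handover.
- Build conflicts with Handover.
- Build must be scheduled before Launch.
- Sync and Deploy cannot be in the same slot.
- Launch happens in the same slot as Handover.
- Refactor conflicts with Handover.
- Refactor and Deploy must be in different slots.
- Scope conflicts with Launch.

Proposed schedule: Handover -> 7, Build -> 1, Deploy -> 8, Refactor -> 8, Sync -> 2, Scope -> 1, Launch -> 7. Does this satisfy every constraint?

Refactor and Deploy must be in different slots — violated.
Build conflicts with Handover — holds.
Refactor conflicts with Handover — holds.
Scope conflicts with Launch — holds.
Launch happens in the same slot as Handover — holds.
Sync must be scheduled before Handover — holds.
Build must be scheduled before Launch — holds.
Sync and Deploy cannot be in the same slot — holds.

No — it violates: Refactor and Deploy must be in different slots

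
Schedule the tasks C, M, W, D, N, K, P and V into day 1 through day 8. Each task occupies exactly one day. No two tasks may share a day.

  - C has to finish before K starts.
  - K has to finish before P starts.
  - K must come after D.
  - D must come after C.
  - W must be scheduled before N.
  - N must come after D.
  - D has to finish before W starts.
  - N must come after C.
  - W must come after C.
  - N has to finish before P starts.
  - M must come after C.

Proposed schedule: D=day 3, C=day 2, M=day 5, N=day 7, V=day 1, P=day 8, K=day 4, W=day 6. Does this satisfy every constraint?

D has to finish before W starts — holds.
W must come after C — holds.
D must come after C — holds.
N must come after C — holds.
C has to finish before K starts — holds.
N must come after D — holds.
M must come after C — holds.
No two tasks may share a day — holds.
K must come after D — holds.
N has to finish before P starts — holds.
W must be scheduled before N — holds.
K has to finish before P starts — holds.

Yes, all constraints hold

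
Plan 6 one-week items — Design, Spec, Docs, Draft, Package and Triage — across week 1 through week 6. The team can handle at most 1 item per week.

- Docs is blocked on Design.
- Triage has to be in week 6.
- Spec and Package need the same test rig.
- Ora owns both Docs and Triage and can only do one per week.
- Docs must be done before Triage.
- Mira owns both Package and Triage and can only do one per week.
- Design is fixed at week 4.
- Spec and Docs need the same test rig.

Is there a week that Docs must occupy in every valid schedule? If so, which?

Design is fixed at week 4 and must come before Docs, so Docs is at least week 5.
Triage is fixed at week 6 and must come after Docs, so Docs is at most week 5.
So Docs must be week 5.

week 5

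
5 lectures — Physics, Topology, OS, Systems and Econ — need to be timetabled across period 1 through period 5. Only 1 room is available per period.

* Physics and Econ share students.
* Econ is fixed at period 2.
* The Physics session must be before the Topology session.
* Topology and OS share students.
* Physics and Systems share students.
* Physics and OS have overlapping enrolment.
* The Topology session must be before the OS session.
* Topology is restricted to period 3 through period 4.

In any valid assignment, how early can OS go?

period 4

Precedence pushes OS to at least period 4.
OS at period 4 is achievable: Systems in period 5, Physics in period 1, OS in period 4, Topology in period 3, Econ in period 2.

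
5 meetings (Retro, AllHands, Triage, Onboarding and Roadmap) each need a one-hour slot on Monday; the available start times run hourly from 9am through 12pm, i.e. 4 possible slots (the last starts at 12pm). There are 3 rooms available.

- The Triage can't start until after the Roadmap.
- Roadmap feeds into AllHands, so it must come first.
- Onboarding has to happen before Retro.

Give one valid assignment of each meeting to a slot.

Roadmap=9am, Triage=10am, AllHands=10am, Retro=10am, Onboarding=9am

Checking: Onboarding(9am) before Retro(10am); Roadmap(9am) before Triage(10am); Roadmap(9am) before AllHands(10am); max 3 per slot (cap 3).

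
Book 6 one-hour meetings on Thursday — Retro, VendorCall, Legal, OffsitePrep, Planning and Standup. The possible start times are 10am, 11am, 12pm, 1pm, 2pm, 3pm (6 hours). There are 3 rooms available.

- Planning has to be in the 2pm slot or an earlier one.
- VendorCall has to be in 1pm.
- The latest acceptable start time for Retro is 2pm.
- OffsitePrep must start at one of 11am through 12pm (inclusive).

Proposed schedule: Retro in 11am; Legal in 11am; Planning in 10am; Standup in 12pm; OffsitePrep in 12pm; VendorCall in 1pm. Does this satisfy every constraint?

The latest acceptable start time for Retro is 2pm — holds.
Planning has to be in the 2pm slot or an earlier one — holds.
OffsitePrep must start at one of 11am through 12pm (inclusive) — holds.
VendorCall has to be in 1pm — holds.
There are 3 rooms available — holds.

Valid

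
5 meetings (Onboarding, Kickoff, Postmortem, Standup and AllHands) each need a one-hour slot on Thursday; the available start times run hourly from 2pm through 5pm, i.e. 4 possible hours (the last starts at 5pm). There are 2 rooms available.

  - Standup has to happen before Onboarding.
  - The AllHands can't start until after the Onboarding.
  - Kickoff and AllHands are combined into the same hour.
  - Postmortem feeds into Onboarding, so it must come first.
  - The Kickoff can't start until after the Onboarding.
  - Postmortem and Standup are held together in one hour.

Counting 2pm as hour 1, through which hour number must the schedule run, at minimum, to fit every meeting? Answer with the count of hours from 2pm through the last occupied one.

The precedence chain requires at least 3 distinct hours.
With at most 2 per hour and 5 meetings, at least 3 hours are needed.
3 works (last occupied hour: 4pm): for example Onboarding -> 3pm; AllHands -> 4pm; Kickoff -> 4pm; Standup -> 2pm; Postmortem -> 2pm.

3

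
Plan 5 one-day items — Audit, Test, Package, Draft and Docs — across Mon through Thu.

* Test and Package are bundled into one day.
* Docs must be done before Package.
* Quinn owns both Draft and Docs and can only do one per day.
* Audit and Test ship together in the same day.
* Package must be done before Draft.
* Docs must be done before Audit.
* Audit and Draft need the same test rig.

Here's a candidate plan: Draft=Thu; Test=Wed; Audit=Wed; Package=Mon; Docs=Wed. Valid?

Docs must be done before Audit — violated.
Docs must be done before Package — violated.
Audit and Draft need the same test rig — holds.
Package must be done before Draft — holds.
Test and Package are bundled into one day — violated.
Quinn owns both Draft and Docs and can only do one per day — holds.
Audit and Test ship together in the same day — holds.

Invalid. Docs must be done before Package.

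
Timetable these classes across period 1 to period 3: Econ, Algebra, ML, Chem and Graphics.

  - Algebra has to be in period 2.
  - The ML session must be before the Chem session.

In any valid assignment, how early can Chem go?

period 2

Precedence pushes Chem to at least period 2.
Chem at period 2 is achievable: Graphics in period 1; ML in period 1; Econ in period 1; Algebra in period 2; Chem in period 2.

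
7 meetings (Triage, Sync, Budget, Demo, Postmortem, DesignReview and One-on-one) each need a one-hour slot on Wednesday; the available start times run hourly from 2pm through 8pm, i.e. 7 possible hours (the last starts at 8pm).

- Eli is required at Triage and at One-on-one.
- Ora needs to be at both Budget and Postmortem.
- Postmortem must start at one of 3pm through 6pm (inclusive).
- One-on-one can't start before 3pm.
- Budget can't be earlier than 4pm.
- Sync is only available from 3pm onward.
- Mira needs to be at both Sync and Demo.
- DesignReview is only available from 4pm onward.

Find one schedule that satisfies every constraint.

Demo in 2pm, One-on-one in 3pm, Postmortem in 3pm, Budget in 4pm, Sync in 3pm, DesignReview in 4pm, Triage in 2pm

Checking: Budget(4pm) != Postmortem(3pm); Sync(3pm) != Demo(2pm); Triage(2pm) != One-on-one(3pm); Postmortem=3pm in [3pm,6pm]; Budget=4pm in [4pm,8pm]; DesignReview=4pm in [4pm,8pm]; One-on-one=3pm in [3pm,8pm]; Sync=3pm in [3pm,8pm].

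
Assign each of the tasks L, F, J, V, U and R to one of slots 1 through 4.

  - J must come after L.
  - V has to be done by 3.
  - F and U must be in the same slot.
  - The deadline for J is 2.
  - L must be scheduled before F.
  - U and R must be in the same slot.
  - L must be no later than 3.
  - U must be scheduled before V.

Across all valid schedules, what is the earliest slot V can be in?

3

Precedence pushes V to at least 3; V's own window allows nothing later than 3.
V at 3 is achievable: J=2; R=2; F=2; V=3; L=1; U=2.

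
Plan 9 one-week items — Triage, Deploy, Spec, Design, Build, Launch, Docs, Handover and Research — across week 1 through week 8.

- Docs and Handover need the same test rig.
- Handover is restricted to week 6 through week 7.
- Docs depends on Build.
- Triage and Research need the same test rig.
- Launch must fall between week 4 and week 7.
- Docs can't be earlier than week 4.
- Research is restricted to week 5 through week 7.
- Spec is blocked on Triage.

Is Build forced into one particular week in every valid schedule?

No

Build can be week 1 (e.g. Triage in week 1, Deploy in week 1, Research in week 5, Launch in week 4, Build in week 1, Handover in week 6, Docs in week 4, Design in week 1, Spec in week 2) or week 2 (e.g. Design in week 1; Launch in week 4; Docs in week 4; Research in week 5; Handover in week 6; Build in week 2; Deploy in week 1; Spec in week 2; Triage in week 1).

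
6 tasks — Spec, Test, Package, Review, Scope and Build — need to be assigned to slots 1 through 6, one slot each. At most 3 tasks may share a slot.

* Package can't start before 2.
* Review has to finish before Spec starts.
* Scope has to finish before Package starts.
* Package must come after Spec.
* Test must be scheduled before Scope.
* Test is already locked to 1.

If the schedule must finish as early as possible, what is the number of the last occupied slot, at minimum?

3

The precedence chain requires at least 3 distinct slots.
With at most 3 per slot and 6 tasks, at least 2 slots are needed.
3 works (last occupied slot: 3): for example Package in 3, Test in 1, Scope in 2, Spec in 2, Build in 1, Review in 1.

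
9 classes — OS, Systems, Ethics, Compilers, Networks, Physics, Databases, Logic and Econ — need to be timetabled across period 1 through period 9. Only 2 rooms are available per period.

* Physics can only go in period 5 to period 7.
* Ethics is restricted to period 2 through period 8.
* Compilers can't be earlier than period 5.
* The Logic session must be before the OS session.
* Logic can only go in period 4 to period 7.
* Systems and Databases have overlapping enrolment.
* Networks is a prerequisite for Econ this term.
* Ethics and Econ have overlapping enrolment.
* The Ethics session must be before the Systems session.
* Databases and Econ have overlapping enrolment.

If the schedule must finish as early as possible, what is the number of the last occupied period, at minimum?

The precedence chain requires at least 2 distinct periods.
With at most 2 per period and 9 classes, at least 5 periods are needed.
Compilers can't be placed before period 5, so the schedule must run through at least period 5.
Could 5 periods be enough, i.e. nothing placed later than period 5? No: Compilers's window within 5 periods is {period 5}; Physics's window within 5 periods is {period 5}; Logic's window within 5 periods is {period 4, period 5}; OS must come after Logic (at period 4 or later) → {period 5}; that puts OS, Compilers and Physics all in period 5 — more than 2 per period.
So 5 periods is not enough.
6 works (last occupied period: period 6): for example OS=period 6, Databases=period 1, Logic=period 4, Ethics=period 2, Physics=period 5, Compilers=period 5, Systems=period 3, Econ=period 3, Networks=period 1.

6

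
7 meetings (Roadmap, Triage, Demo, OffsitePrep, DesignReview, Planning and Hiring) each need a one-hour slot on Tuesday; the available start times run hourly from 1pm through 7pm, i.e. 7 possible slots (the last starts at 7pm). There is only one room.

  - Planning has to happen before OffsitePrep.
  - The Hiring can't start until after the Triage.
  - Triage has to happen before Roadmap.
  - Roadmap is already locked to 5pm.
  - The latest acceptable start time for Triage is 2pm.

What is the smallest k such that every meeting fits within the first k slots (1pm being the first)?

The precedence chain requires at least 2 distinct slots.
With at most 1 per slot and 7 meetings, at least 7 slots are needed.
Roadmap can't be placed before 5pm — that is slot 5 counting from 1pm — so the schedule must run through at least 5 slots.
7 works (last occupied slot: 7pm): for example OffsitePrep in 3pm, Demo in 6pm, Roadmap in 5pm, Planning in 2pm, Triage in 1pm, DesignReview in 7pm, Hiring in 4pm.

7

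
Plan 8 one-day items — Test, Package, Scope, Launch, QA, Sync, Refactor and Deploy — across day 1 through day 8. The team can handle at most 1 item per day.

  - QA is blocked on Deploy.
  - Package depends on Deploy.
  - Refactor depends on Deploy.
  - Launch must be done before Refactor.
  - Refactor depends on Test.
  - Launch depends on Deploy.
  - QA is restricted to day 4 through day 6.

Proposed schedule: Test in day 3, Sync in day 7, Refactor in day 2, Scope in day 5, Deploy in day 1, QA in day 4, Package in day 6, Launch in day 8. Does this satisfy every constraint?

Invalid. Launch must be done before Refactor.

Launch must be done before Refactor — violated.
Package depends on Deploy — holds.
Refactor depends on Deploy — holds.
QA is restricted to day 4 through day 6 — holds.
QA is blocked on Deploy — holds.
Launch depends on Deploy — holds.
Refactor depends on Test — violated.
The team can handle at most 1 item per day — holds.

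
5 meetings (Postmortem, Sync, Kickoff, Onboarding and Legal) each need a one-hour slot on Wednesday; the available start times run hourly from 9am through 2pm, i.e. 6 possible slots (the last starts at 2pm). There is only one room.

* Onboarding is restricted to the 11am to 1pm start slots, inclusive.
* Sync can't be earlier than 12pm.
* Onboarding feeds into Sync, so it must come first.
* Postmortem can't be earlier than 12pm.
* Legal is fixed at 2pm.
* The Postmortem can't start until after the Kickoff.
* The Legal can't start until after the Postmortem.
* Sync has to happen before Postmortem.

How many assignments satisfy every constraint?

Enumerating: Legal in 2pm; Kickoff in 9am; Postmortem in 1pm; Onboarding in 11am; Sync in 12pm | Legal in 2pm; Kickoff in 10am; Sync in 12pm; Onboarding in 11am; Postmortem in 1pm.

2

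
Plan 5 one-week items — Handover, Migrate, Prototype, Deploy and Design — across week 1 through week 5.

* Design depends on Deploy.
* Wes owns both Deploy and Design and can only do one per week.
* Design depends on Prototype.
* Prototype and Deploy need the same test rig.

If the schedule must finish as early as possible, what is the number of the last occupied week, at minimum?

week 3

The precedence chain requires at least 2 distinct weeks.
Could 2 weeks be enough, i.e. nothing placed later than week 2? No: Design must come after Prototype (at week 1 or later) → {week 2}; Prototype must come before Design (at week 2 or earlier) → {week 1}; Deploy must come before Design (at week 2 or earlier) → {week 1}; Deploy can't share with Prototype (week 1) → nothing is left.
So 2 weeks is not enough.
3 works (last occupied week: week 3): for example Deploy in week 2, Migrate in week 1, Design in week 3, Handover in week 1, Prototype in week 1.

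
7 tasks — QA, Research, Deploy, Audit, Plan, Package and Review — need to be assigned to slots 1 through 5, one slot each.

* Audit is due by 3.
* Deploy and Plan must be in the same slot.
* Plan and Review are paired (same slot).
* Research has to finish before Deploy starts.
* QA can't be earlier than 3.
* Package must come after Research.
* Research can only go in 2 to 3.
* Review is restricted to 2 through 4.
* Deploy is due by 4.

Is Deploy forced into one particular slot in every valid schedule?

Deploy can be 3 (e.g. Audit in 1, Review in 3, QA in 3, Deploy in 3, Research in 2, Package in 3, Plan in 3) or 4 (e.g. Review -> 4, Deploy -> 4, Plan -> 4, QA -> 3, Audit -> 1, Package -> 3, Research -> 2).

No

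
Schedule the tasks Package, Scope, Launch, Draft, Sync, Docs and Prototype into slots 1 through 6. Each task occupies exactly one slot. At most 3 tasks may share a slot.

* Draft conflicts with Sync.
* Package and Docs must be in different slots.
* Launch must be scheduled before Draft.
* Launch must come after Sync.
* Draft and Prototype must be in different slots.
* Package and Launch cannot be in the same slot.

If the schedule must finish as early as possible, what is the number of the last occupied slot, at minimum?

slot 3

The precedence chain requires at least 3 distinct slots.
With at most 3 per slot and 7 tasks, at least 3 slots are needed.
3 works (last occupied slot: 3): for example Package=1, Docs=2, Scope=1, Prototype=2, Sync=1, Launch=2, Draft=3.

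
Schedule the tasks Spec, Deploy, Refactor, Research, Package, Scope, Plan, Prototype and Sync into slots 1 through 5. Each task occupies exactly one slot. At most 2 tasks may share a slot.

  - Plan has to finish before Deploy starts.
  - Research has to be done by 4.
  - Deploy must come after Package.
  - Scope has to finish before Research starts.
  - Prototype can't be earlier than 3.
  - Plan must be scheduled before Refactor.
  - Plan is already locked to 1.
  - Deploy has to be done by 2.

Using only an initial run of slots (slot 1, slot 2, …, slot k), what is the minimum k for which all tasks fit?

The precedence chain requires at least 2 distinct slots.
With at most 2 per slot and 9 tasks, at least 5 slots are needed.
Prototype can't be placed before 3, so the schedule must run through at least slot 3.
5 works (last occupied slot: 5): for example Plan in 1, Sync in 5, Prototype in 3, Package in 1, Spec in 4, Refactor in 4, Deploy in 2, Research in 3, Scope in 2.

5 slots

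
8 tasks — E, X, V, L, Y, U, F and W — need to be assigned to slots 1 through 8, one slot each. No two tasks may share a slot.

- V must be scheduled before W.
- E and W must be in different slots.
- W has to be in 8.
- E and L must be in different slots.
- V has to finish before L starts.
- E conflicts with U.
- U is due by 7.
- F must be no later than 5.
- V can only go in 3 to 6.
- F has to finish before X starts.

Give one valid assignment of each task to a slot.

X in 4; W in 8; V in 3; Y in 7; F in 1; L in 5; U in 2; E in 6

Checking: F(1) before X(4); V(3) before W(8); V(3) before L(5); E(6) != U(2); E(6) != L(5); E(6) != W(8); U=2 in [1,7]; V=3 in [3,6]; W=8 in [8,8]; F=1 in [1,5]; max 1 per slot (cap 1).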